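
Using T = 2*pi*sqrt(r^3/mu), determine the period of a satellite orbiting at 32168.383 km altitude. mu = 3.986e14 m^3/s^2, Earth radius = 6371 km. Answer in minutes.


r = 38539.3830 km = 3.8539383e+07 m
T = 2*pi*sqrt(r^3/mu) = 2*pi*sqrt(5.7241931e+22 / 3.986e14)
T = 75295.3849 s = 1254.9231 min

1254.9231 minutes


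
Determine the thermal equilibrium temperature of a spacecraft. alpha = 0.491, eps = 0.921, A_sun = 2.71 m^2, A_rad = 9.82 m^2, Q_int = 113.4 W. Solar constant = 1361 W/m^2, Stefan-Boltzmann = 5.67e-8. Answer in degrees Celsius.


Numerator = alpha*S*A_sun + Q_int = 0.491*1361*2.71 + 113.4 = 1924.3602 W
Denominator = eps*sigma*A_rad = 0.921*5.67e-8*9.82 = 5.1280727e-07 W/K^4
T^4 = 3.7525993e+09 K^4
T = 247.5045 K = -25.6455 C

-25.6455 degrees Celsius


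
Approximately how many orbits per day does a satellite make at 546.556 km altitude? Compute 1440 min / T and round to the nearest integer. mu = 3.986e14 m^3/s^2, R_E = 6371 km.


r = 6.917556e+06 m
T = 2*pi*sqrt(r^3/mu) = 5725.8537 s = 95.4309 min
revs/day = 1440 / 95.4309 = 15.0895
Rounded: 15 revolutions per day

15 revolutions per day


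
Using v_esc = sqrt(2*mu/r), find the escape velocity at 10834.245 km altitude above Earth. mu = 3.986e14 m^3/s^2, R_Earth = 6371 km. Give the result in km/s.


r = 6371.0 + 10834.245 = 17205.2450 km = 1.7205245e+07 m
v_esc = sqrt(2*mu/r) = sqrt(2*3.986e14 / 1.7205245e+07)
v_esc = 6806.9602 m/s = 6.8070 km/s

6.8070 km/s


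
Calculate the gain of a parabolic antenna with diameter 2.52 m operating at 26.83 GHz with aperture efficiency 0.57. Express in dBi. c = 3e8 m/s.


lambda = c/f = 3e8 / 2.683e+10 = 0.01118151 m
G = eta*(pi*D/lambda)^2 = 0.57*(pi*2.52/0.01118151)^2
G = 285742.2884 (linear)
G = 10*log10(285742.2884) = 54.5597 dBi

54.5597 dBi


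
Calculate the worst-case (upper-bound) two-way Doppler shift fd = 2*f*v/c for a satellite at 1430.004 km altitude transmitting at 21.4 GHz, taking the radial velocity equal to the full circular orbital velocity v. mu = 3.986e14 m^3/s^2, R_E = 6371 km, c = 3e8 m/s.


r = 7.801004e+06 m
v = sqrt(mu/r) = 7148.1457 m/s (worst-case radial velocity)
f = 21.4 GHz = 2.14e+10 Hz
fd = 2*f*v/c = 2*2.14e+10*7148.1457/3.0e+08
fd = 1.0198021e+06 Hz

1.0198e+06 Hz


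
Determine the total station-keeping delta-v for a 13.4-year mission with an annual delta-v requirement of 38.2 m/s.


dV = rate * years = 38.2 * 13.4
dV = 511.8800 m/s

511.8800 m/s


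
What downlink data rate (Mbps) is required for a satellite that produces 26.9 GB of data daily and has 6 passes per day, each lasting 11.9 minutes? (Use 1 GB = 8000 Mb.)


total contact time = 6 * 11.9 * 60 = 4284.0000 s
data = 26.9 GB = 215200.0000 Mb
rate = 215200.0000 / 4284.0000 = 50.2334 Mbps

50.2334 Mbps


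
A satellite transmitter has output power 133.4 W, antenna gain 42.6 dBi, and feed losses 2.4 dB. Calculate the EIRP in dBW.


Pt = 133.4 W = 21.2516 dBW
EIRP = Pt_dBW + Gt - losses = 21.2516 + 42.6 - 2.4 = 61.4516 dBW

61.4516 dBW


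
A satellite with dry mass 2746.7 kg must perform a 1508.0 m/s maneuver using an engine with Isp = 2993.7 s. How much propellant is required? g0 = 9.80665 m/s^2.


ve = Isp * g0 = 2993.7 * 9.80665 = 29358.168105 m/s
mass ratio = exp(dv/ve) = exp(1508.0/29358.168105) = 1.05270770
m_prop = m_dry * (mr - 1) = 2746.7 * (1.05270770 - 1)
m_prop = 144.7722 kg

144.7722 kg


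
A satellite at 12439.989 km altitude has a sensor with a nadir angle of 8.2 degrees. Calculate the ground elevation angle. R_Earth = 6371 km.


r = R_E + alt = 18810.9890 km
Law of sines in the satellite / Earth-center / ground-point triangle:
  sin(nadir)/R_E = sin(90 + el)/r  =>  cos(el) = (r/R_E)*sin(nadir)
cos(el) = (18810.9890 / 6371.0000) * sin(8.2 deg) = 0.4211256
el = arccos(0.4211256) = 65.0943 deg
(Earth-central angle = 90 - nadir - el = 16.7057 deg)

65.0943 degrees


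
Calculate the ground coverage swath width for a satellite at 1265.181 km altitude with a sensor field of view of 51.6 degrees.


FOV = 51.6 deg = 0.9005899 rad
swath = 2 * alt * tan(FOV/2) = 2 * 1265.181 * tan(0.4502949)
swath = 2 * 1265.181 * 0.4834189
swath = 1223.2248 km

1223.2248 km


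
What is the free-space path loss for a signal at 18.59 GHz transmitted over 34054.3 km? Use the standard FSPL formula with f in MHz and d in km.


f = 18.59 GHz = 18590.0000 MHz
d = 34054.3 km
FSPL = 32.44 + 20*log10(18590.0000) + 20*log10(34054.3)
FSPL = 32.44 + 85.3856 + 90.6434
FSPL = 208.4690 dB

208.4690 dB


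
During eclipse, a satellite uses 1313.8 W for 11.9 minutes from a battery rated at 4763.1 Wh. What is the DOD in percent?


E_used = P * t / 60 = 1313.8 * 11.9 / 60 = 260.5703 Wh
DOD = E_used / E_total * 100 = 260.5703 / 4763.1 * 100
DOD = 5.4706 %

5.4706 %


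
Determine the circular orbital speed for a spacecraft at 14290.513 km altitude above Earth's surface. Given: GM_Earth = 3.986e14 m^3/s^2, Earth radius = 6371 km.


r = R_E + alt = 6371.0 + 14290.513 = 20661.5130 km = 2.0661513e+07 m
v = sqrt(mu/r) = sqrt(3.986e14 / 2.0661513e+07) = 4392.2554 m/s = 4.3923 km/s

4.3923 km/s


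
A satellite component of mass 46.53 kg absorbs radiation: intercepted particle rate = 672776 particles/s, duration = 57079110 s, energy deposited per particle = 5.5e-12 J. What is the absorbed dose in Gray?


Total energy deposited = rate * time * E_per
  = 672776 * 57079110 * 5.5e-12 = 211.2080 J
Dose = E_total / mass = 211.2080 / 46.53
Dose = 4.5392 Gy

4.5392 Gy


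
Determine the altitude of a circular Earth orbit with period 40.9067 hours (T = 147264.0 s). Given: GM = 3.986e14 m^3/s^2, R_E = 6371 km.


T = 147264.0 s
r = (mu*T^2/(4*pi^2))^(1/3) = (3.986e14 * 147264.0^2 / (4*pi^2))^(1/3)
r = 6.0273107e+07 m = 60273.1072 km
alt = r - R_E = 60273.1072 - 6371 = 53902.1072 km

53902.1072 km


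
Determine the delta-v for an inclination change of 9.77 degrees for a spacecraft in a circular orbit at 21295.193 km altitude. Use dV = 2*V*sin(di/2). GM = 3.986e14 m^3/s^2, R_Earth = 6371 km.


r = 27666.1930 km = 2.7666193e+07 m
V = sqrt(mu/r) = 3795.7181 m/s
di = 9.77 deg = 0.1705187 rad
dV = 2*V*sin(di/2) = 2*3795.7181*sin(0.08525933)
dV = 646.4569 m/s = 0.6464569 km/s

0.6465 km/s


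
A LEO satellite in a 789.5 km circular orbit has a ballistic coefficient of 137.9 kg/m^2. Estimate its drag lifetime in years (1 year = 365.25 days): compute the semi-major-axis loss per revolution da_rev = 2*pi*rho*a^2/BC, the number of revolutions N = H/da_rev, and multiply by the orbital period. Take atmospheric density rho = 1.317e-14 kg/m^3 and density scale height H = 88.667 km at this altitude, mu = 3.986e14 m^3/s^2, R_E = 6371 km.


a = R_E + alt = 7160.5000 km = 7.1605e+06 m
da_rev = 2*pi*rho*a^2/BC = 2*pi*1.317e-14*(7.1605e+06)^2/137.9 = 0.0307672071 m per revolution
N = H/da_rev = 88667.0000 m / 0.0307672071 m = 2.881867e+06 revolutions
P = 2*pi*sqrt(a^3/mu) = 6030.1240 s
lifetime = N*P = 2.881867e+06 * 6030.1240 = 1.7378016e+10 s = 201134.4404 days
years = 201134.4404 / 365.25 = 550.6761 years

550.6761 years


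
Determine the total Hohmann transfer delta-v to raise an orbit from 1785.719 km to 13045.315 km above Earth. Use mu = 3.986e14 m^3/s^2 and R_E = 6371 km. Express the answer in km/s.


r1 = 8156.7190 km = 8.156719e+06 m
r2 = 19416.3150 km = 1.9416315e+07 m
dv1 = sqrt(mu/r1)*(sqrt(2*r2/(r1+r2)) - 1) = 1305.4243 m/s
dv2 = sqrt(mu/r2)*(1 - sqrt(2*r1/(r1+r2))) = 1045.8042 m/s
total dv = |dv1| + |dv2| = 1305.4243 + 1045.8042 = 2351.2286 m/s = 2.3512 km/s

2.3512 km/s


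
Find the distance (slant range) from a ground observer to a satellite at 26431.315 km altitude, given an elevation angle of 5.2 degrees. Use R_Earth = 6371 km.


h = 26431.315 km, el = 5.2 deg
d = -R_E*sin(el) + sqrt((R_E*sin(el))^2 + 2*R_E*h + h^2)
d = -6371.0000*sin(0.09075712) + sqrt((6371.0000*0.09063258)^2 + 2*6371.0000*26431.315 + 26431.315^2)
d = 31605.4269 km

31605.4269 km


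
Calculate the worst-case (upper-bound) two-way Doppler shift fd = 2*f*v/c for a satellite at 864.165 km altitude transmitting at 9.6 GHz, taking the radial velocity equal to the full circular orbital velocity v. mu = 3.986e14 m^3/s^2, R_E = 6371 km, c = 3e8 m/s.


r = 7.235165e+06 m
v = sqrt(mu/r) = 7422.4012 m/s (worst-case radial velocity)
f = 9.6 GHz = 9.6e+09 Hz
fd = 2*f*v/c = 2*9.6e+09*7422.4012/3.0e+08
fd = 475033.6789 Hz

475033.6789 Hz


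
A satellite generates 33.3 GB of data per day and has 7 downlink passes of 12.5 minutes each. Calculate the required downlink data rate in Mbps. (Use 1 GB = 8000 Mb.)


total contact time = 7 * 12.5 * 60 = 5250.0000 s
data = 33.3 GB = 266400.0000 Mb
rate = 266400.0000 / 5250.0000 = 50.7429 Mbps

50.7429 Mbps


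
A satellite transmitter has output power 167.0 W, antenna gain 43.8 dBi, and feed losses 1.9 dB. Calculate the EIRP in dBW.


Pt = 167.0 W = 22.2272 dBW
EIRP = Pt_dBW + Gt - losses = 22.2272 + 43.8 - 1.9 = 64.1272 dBW

64.1272 dBW


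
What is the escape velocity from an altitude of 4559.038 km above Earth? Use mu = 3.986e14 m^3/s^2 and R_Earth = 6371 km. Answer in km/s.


r = 6371.0 + 4559.038 = 10930.0380 km = 1.0930038e+07 m
v_esc = sqrt(2*mu/r) = sqrt(2*3.986e14 / 1.0930038e+07)
v_esc = 8540.2938 m/s = 8.5403 km/s

8.5403 km/s


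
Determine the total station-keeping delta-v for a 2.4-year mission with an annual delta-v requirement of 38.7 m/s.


dV = rate * years = 38.7 * 2.4
dV = 92.8800 m/s

92.8800 m/s


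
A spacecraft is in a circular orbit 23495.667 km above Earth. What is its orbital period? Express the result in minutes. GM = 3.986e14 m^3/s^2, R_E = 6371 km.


r = 29866.6670 km = 2.9866667e+07 m
T = 2*pi*sqrt(r^3/mu) = 2*pi*sqrt(2.6641599e+22 / 3.986e14)
T = 51367.8467 s = 856.1308 min

856.1308 minutes


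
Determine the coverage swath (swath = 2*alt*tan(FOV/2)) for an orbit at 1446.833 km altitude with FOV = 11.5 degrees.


FOV = 11.5 deg = 0.2007129 rad
swath = 2 * alt * tan(FOV/2) = 2 * 1446.833 * tan(0.1003564)
swath = 2 * 1446.833 * 0.1006947
swath = 291.3768 km

291.3768 km


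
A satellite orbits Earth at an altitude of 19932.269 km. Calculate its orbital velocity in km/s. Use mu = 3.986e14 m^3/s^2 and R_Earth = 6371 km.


r = R_E + alt = 6371.0 + 19932.269 = 26303.2690 km = 2.6303269e+07 m
v = sqrt(mu/r) = sqrt(3.986e14 / 2.6303269e+07) = 3892.8152 m/s = 3.8928 km/s

3.8928 km/s


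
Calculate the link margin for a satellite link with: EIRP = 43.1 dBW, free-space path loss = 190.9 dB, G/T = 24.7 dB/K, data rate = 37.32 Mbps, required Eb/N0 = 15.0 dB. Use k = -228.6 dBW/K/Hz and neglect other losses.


C/N0 = EIRP - FSPL + G/T - k = 43.1 - 190.9 + 24.7 - (-228.6)
C/N0 = 105.5000 dB-Hz
R_b = 37.32 Mbps = 3.732e+07 bps -> 10*log10(R_b) = 75.7194 dB-Hz
Eb/N0 = C/N0 - 10*log10(R_b) = 105.5000 - 75.7194 = 29.7806 dB
Margin = Eb/N0 - Eb/N0_req = 29.7806 - 15.0 = 14.7806 dB (link closes)

14.7806 dB


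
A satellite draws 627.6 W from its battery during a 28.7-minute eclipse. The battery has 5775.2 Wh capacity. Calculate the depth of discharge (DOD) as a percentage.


E_used = P * t / 60 = 627.6 * 28.7 / 60 = 300.2020 Wh
DOD = E_used / E_total * 100 = 300.2020 / 5775.2 * 100
DOD = 5.1981 %

5.1981 %


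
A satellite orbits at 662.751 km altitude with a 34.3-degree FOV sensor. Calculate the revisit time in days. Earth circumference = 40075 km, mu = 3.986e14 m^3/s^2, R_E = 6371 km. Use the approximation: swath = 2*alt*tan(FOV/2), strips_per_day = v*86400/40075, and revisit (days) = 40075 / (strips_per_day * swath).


swath = 2*662.751*tan(0.299324) = 409.0442 km
v = sqrt(mu/r) = 7527.9227 m/s = 7.5279 km/s
strips/day = v*86400/40075 = 7.5279*86400/40075 = 16.2299
coverage/day = strips * swath = 16.2299 * 409.0442 = 6638.7390 km
revisit = 40075 / 6638.7390 = 6.0365 days

6.0365 days


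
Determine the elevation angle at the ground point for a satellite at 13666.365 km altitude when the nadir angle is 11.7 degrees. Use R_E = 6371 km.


r = R_E + alt = 20037.3650 km
Law of sines in the satellite / Earth-center / ground-point triangle:
  sin(nadir)/R_E = sin(90 + el)/r  =>  cos(el) = (r/R_E)*sin(nadir)
cos(el) = (20037.3650 / 6371.0000) * sin(11.7 deg) = 0.6377842
el = arccos(0.6377842) = 50.3732 deg
(Earth-central angle = 90 - nadir - el = 27.9268 deg)

50.3732 degrees


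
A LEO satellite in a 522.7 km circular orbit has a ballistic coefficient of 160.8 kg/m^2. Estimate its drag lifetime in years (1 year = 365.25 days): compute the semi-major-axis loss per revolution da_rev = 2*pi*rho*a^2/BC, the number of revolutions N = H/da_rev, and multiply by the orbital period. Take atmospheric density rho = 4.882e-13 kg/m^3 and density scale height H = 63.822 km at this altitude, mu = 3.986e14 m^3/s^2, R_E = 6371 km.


a = R_E + alt = 6893.7000 km = 6.8937e+06 m
da_rev = 2*pi*rho*a^2/BC = 2*pi*4.882e-13*(6.8937e+06)^2/160.8 = 0.906559595 m per revolution
N = H/da_rev = 63822.0000 m / 0.906559595 m = 70400.2256 revolutions
P = 2*pi*sqrt(a^3/mu) = 5696.2598 s
lifetime = N*P = 70400.2256 * 5696.2598 = 4.0101798e+08 s = 4641.4118 days
years = 4641.4118 / 365.25 = 12.7075 years

12.7075 years


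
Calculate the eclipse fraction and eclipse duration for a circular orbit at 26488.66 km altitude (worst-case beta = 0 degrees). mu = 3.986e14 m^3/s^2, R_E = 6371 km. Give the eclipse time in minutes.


r = 32859.6600 km
T = 987.9946 min
Eclipse fraction = arcsin(R_E/r)/pi = arcsin(6371.0000/32859.6600)/pi
= arcsin(0.1938851)/pi = 0.06210891
Eclipse duration = 0.06210891 * 987.9946 = 61.3633 min

61.3633 minutes


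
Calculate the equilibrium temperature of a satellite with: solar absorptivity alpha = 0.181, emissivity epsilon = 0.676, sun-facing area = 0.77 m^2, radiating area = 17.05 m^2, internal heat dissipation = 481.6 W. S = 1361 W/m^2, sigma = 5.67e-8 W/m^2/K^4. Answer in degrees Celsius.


Numerator = alpha*S*A_sun + Q_int = 0.181*1361*0.77 + 481.6 = 671.2826 W
Denominator = eps*sigma*A_rad = 0.676*5.67e-8*17.05 = 6.5351286e-07 W/K^4
T^4 = 1.0271911e+09 K^4
T = 179.0246 K = -94.1254 C

-94.1254 degrees Celsius


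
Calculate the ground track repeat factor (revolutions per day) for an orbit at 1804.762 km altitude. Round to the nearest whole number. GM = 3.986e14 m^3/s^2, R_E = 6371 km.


r = 8.175762e+06 m
T = 2*pi*sqrt(r^3/mu) = 7357.0479 s = 122.6175 min
revs/day = 1440 / 122.6175 = 11.7438
Rounded: 12 revolutions per day

12 revolutions per day


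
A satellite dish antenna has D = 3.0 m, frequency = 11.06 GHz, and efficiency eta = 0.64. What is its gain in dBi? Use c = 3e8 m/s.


lambda = c/f = 3e8 / 1.106e+10 = 0.02712477 m
G = eta*(pi*D/lambda)^2 = 0.64*(pi*3.0/0.02712477)^2
G = 77266.2746 (linear)
G = 10*log10(77266.2746) = 48.8799 dBi

48.8799 dBi


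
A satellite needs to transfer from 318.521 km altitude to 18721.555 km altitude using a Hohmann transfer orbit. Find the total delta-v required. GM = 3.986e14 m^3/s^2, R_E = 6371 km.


r1 = 6689.5210 km = 6.689521e+06 m
r2 = 25092.5550 km = 2.5092555e+07 m
dv1 = sqrt(mu/r1)*(sqrt(2*r2/(r1+r2)) - 1) = 1980.7248 m/s
dv2 = sqrt(mu/r2)*(1 - sqrt(2*r1/(r1+r2))) = 1399.6880 m/s
total dv = |dv1| + |dv2| = 1980.7248 + 1399.6880 = 3380.4128 m/s = 3.3804 km/s

3.3804 km/s


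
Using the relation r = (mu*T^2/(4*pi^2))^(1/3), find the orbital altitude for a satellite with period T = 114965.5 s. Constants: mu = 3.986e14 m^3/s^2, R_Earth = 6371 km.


T = 114965.5 s
r = (mu*T^2/(4*pi^2))^(1/3) = (3.986e14 * 114965.5^2 / (4*pi^2))^(1/3)
r = 5.1101958e+07 m = 51101.9580 km
alt = r - R_E = 51101.9580 - 6371 = 44730.9580 km

44730.9580 km


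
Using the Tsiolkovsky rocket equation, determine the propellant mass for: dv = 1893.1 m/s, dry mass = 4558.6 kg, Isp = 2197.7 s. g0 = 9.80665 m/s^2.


ve = Isp * g0 = 2197.7 * 9.80665 = 21552.074705 m/s
mass ratio = exp(dv/ve) = exp(1893.1/21552.074705) = 1.09181168
m_prop = m_dry * (mr - 1) = 4558.6 * (1.09181168 - 1)
m_prop = 418.5327 kg

418.5327 kg


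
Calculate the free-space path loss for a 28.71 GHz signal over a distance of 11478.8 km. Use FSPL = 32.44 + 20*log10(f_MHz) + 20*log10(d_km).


f = 28.71 GHz = 28710.0000 MHz
d = 11478.8 km
FSPL = 32.44 + 20*log10(28710.0000) + 20*log10(11478.8)
FSPL = 32.44 + 89.1607 + 81.1979
FSPL = 202.7986 dB

202.7986 dB


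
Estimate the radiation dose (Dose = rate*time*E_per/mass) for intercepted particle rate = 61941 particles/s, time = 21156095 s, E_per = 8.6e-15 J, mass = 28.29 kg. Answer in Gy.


Total energy deposited = rate * time * E_per
  = 61941 * 21156095 * 8.6e-15 = 0.0112697 J
Dose = E_total / mass = 0.0112697 / 28.29
Dose = 3.9836321e-04 Gy

3.9836e-04 Gy


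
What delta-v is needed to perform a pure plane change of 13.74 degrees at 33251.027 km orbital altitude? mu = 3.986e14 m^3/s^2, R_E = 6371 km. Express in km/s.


r = 39622.0270 km = 3.9622027e+07 m
V = sqrt(mu/r) = 3171.7599 m/s
di = 13.74 deg = 0.2398082 rad
dV = 2*V*sin(di/2) = 2*3171.7599*sin(0.1199041)
dV = 758.7929 m/s = 0.7587929 km/s

0.7588 km/s


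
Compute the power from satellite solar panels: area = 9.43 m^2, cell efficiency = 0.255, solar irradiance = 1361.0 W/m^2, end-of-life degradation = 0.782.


P = area * eta * S * degradation
P = 9.43 * 0.255 * 1361.0 * 0.782
P = 2559.2738 W

2559.2738 W


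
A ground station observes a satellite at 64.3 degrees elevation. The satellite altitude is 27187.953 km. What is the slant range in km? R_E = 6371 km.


h = 27187.953 km, el = 64.3 deg
d = -R_E*sin(el) + sqrt((R_E*sin(el))^2 + 2*R_E*h + h^2)
d = -6371.0000*sin(1.1222) + sqrt((6371.0000*0.901077)^2 + 2*6371.0000*27187.953 + 27187.953^2)
d = 27704.2683 km

27704.2683 km


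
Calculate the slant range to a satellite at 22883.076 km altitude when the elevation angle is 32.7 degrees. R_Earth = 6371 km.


h = 22883.076 km, el = 32.7 deg
d = -R_E*sin(el) + sqrt((R_E*sin(el))^2 + 2*R_E*h + h^2)
d = -6371.0000*sin(0.5707227) + sqrt((6371.0000*0.5402403)^2 + 2*6371.0000*22883.076 + 22883.076^2)
d = 25316.7415 km

25316.7415 km


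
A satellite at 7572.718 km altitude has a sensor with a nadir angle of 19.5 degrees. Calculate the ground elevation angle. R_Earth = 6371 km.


r = R_E + alt = 13943.7180 km
Law of sines in the satellite / Earth-center / ground-point triangle:
  sin(nadir)/R_E = sin(90 + el)/r  =>  cos(el) = (r/R_E)*sin(nadir)
cos(el) = (13943.7180 / 6371.0000) * sin(19.5 deg) = 0.7305774
el = arccos(0.7305774) = 43.0652 deg
(Earth-central angle = 90 - nadir - el = 27.4348 deg)

43.0652 degrees


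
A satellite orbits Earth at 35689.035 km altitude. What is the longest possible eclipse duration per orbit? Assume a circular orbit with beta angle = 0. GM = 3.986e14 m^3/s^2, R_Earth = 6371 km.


r = 42060.0350 km
T = 1430.7522 min
Eclipse fraction = arcsin(R_E/r)/pi = arcsin(6371.0000/42060.0350)/pi
= arcsin(0.151474)/pi = 0.04840197
Eclipse duration = 0.04840197 * 1430.7522 = 69.2512 min

69.2512 minutes


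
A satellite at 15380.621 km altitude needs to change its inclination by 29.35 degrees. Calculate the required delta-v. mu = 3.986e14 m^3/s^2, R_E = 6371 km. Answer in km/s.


r = 21751.6210 km = 2.1751621e+07 m
V = sqrt(mu/r) = 4280.7793 m/s
di = 29.35 deg = 0.5122541 rad
dV = 2*V*sin(di/2) = 2*4280.7793*sin(0.2561271)
dV = 2168.9499 m/s = 2.1689 km/s

2.1689 km/s


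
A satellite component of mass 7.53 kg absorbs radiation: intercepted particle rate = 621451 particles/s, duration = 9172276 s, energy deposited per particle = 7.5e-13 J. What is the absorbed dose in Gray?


Total energy deposited = rate * time * E_per
  = 621451 * 9172276 * 7.5e-13 = 4.2751 J
Dose = E_total / mass = 4.2751 / 7.53
Dose = 0.567741 Gy

0.5677 Gy


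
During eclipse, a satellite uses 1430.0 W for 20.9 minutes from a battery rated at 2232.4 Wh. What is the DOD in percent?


E_used = P * t / 60 = 1430.0 * 20.9 / 60 = 498.1167 Wh
DOD = E_used / E_total * 100 = 498.1167 / 2232.4 * 100
DOD = 22.3131 %

22.3131 %


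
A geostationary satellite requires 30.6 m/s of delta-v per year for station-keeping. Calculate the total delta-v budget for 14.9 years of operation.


dV = rate * years = 30.6 * 14.9
dV = 455.9400 m/s

455.9400 m/s


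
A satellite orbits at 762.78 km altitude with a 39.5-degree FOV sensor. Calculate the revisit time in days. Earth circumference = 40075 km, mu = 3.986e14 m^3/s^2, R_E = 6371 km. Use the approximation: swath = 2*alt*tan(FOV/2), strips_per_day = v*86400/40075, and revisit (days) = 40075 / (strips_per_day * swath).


swath = 2*762.78*tan(0.3447025) = 547.7320 km
v = sqrt(mu/r) = 7474.9586 m/s = 7.4750 km/s
strips/day = v*86400/40075 = 7.4750*86400/40075 = 16.1157
coverage/day = strips * swath = 16.1157 * 547.7320 = 8827.0812 km
revisit = 40075 / 8827.0812 = 4.5400 days

4.5400 days


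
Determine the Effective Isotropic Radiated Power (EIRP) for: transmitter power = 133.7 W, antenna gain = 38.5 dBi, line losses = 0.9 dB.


Pt = 133.7 W = 21.2613 dBW
EIRP = Pt_dBW + Gt - losses = 21.2613 + 38.5 - 0.9 = 58.8613 dBW

58.8613 dBW


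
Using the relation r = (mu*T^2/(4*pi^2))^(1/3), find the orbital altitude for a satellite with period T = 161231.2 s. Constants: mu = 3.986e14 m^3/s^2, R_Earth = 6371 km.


T = 161231.2 s
r = (mu*T^2/(4*pi^2))^(1/3) = (3.986e14 * 161231.2^2 / (4*pi^2))^(1/3)
r = 6.4026325e+07 m = 64026.3253 km
alt = r - R_E = 64026.3253 - 6371 = 57655.3253 km

57655.3253 km


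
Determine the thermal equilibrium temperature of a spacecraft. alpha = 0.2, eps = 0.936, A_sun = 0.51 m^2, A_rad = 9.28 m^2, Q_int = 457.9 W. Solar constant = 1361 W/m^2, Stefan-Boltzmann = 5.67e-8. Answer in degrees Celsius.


Numerator = alpha*S*A_sun + Q_int = 0.2*1361*0.51 + 457.9 = 596.7220 W
Denominator = eps*sigma*A_rad = 0.936*5.67e-8*9.28 = 4.9250074e-07 W/K^4
T^4 = 1.2116165e+09 K^4
T = 186.5698 K = -86.5802 C

-86.5802 degrees Celsius


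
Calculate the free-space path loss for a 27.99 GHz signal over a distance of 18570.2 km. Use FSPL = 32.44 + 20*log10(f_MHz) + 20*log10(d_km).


f = 27.99 GHz = 27990.0000 MHz
d = 18570.2 km
FSPL = 32.44 + 20*log10(27990.0000) + 20*log10(18570.2)
FSPL = 32.44 + 88.9401 + 85.3763
FSPL = 206.7564 dB

206.7564 dB


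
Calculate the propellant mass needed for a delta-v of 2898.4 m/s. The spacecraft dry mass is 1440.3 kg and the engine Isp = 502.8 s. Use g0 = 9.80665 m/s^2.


ve = Isp * g0 = 502.8 * 9.80665 = 4930.783620 m/s
mass ratio = exp(dv/ve) = exp(2898.4/4930.783620) = 1.80005518
m_prop = m_dry * (mr - 1) = 1440.3 * (1.80005518 - 1)
m_prop = 1152.3195 kg

1152.3195 kg


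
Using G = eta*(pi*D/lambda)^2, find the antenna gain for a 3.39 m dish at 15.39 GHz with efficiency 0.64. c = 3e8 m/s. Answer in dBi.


lambda = c/f = 3e8 / 1.539e+10 = 0.01949318 m
G = eta*(pi*D/lambda)^2 = 0.64*(pi*3.39/0.01949318)^2
G = 191035.3973 (linear)
G = 10*log10(191035.3973) = 52.8111 dBi

52.8111 dBi


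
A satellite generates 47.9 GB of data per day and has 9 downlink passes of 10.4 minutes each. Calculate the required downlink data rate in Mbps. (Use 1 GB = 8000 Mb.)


total contact time = 9 * 10.4 * 60 = 5616.0000 s
data = 47.9 GB = 383200.0000 Mb
rate = 383200.0000 / 5616.0000 = 68.2336 Mbps

68.2336 Mbps


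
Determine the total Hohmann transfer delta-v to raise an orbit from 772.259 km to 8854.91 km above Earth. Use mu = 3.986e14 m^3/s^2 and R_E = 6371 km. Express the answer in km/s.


r1 = 7143.2590 km = 7.143259e+06 m
r2 = 15225.9100 km = 1.522591e+07 m
dv1 = sqrt(mu/r1)*(sqrt(2*r2/(r1+r2)) - 1) = 1245.7002 m/s
dv2 = sqrt(mu/r2)*(1 - sqrt(2*r1/(r1+r2))) = 1027.5647 m/s
total dv = |dv1| + |dv2| = 1245.7002 + 1027.5647 = 2273.2649 m/s = 2.2733 km/s

2.2733 km/s


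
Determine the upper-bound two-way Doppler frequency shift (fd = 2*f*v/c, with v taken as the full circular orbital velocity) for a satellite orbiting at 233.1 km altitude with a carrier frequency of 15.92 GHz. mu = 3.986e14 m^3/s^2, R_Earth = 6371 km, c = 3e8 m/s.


r = 6.6041e+06 m
v = sqrt(mu/r) = 7768.9411 m/s (worst-case radial velocity)
f = 15.92 GHz = 1.592e+10 Hz
fd = 2*f*v/c = 2*1.592e+10*7768.9411/3.0e+08
fd = 824543.6115 Hz

824543.6115 Hz


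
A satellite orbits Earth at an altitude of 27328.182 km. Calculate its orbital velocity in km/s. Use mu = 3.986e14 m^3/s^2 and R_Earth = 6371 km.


r = R_E + alt = 6371.0 + 27328.182 = 33699.1820 km = 3.3699182e+07 m
v = sqrt(mu/r) = sqrt(3.986e14 / 3.3699182e+07) = 3439.2122 m/s = 3.4392 km/s

3.4392 km/s


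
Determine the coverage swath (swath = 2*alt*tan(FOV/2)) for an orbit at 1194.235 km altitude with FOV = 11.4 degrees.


FOV = 11.4 deg = 0.1989675 rad
swath = 2 * alt * tan(FOV/2) = 2 * 1194.235 * tan(0.09948377)
swath = 2 * 1194.235 * 0.09981327
swath = 238.4010 km

238.4010 km


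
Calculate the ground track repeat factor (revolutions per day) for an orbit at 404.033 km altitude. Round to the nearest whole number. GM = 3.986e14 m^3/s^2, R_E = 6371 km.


r = 6.775033e+06 m
T = 2*pi*sqrt(r^3/mu) = 5549.8129 s = 92.4969 min
revs/day = 1440 / 92.4969 = 15.5681
Rounded: 16 revolutions per day

16 revolutions per day


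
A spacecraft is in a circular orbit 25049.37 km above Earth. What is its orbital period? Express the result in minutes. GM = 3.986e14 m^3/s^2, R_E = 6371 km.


r = 31420.3700 km = 3.142037e+07 m
T = 2*pi*sqrt(r^3/mu) = 2*pi*sqrt(3.1019435e+22 / 3.986e14)
T = 55427.8667 s = 923.7978 min

923.7978 minutes


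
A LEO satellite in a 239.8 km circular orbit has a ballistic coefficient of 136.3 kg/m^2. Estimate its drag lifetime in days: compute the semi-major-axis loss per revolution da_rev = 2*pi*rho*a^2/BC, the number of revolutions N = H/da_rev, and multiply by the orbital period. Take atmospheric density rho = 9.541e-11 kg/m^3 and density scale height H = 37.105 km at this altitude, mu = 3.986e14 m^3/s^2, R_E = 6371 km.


a = R_E + alt = 6610.8000 km = 6.6108e+06 m
da_rev = 2*pi*rho*a^2/BC = 2*pi*9.541e-11*(6.6108e+06)^2/136.3 = 192.214411 m per revolution
N = H/da_rev = 37105.0000 m / 192.214411 m = 193.0396 revolutions
P = 2*pi*sqrt(a^3/mu) = 5349.2420 s
lifetime = N*P = 193.0396 * 5349.2420 = 1.0326157e+06 s = 11.9516 days

11.9516 days


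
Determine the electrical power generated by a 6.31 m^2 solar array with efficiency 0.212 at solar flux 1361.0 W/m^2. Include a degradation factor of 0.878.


P = area * eta * S * degradation
P = 6.31 * 0.212 * 1361.0 * 0.878
P = 1598.5192 W

1598.5192 W


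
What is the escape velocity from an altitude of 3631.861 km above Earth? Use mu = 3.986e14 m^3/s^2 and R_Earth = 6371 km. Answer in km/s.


r = 6371.0 + 3631.861 = 10002.8610 km = 1.0002861e+07 m
v_esc = sqrt(2*mu/r) = sqrt(2*3.986e14 / 1.0002861e+07)
v_esc = 8927.3288 m/s = 8.9273 km/s

8.9273 km/s


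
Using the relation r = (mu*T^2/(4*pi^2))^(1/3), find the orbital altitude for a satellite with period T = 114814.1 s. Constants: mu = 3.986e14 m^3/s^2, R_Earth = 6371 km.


T = 114814.1 s
r = (mu*T^2/(4*pi^2))^(1/3) = (3.986e14 * 114814.1^2 / (4*pi^2))^(1/3)
r = 5.1057083e+07 m = 51057.0835 km
alt = r - R_E = 51057.0835 - 6371 = 44686.0835 km

44686.0835 km


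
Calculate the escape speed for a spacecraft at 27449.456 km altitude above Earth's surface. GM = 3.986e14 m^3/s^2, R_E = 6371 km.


r = 6371.0 + 27449.456 = 33820.4560 km = 3.3820456e+07 m
v_esc = sqrt(2*mu/r) = sqrt(2*3.986e14 / 3.3820456e+07)
v_esc = 4855.0523 m/s = 4.8551 km/s

4.8551 km/s


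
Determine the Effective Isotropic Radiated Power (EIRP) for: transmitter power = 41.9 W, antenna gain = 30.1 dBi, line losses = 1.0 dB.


Pt = 41.9 W = 16.2221 dBW
EIRP = Pt_dBW + Gt - losses = 16.2221 + 30.1 - 1.0 = 45.3221 dBW

45.3221 dBW


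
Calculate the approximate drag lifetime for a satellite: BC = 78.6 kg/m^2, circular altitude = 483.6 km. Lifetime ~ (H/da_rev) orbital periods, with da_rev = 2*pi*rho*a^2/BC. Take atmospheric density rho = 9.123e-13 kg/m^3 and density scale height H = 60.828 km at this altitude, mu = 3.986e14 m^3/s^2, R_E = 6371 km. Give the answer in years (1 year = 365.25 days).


a = R_E + alt = 6854.6000 km = 6.8546e+06 m
da_rev = 2*pi*rho*a^2/BC = 2*pi*9.123e-13*(6.8546e+06)^2/78.6 = 3.426567 m per revolution
N = H/da_rev = 60828.0000 m / 3.426567 m = 17751.8781 revolutions
P = 2*pi*sqrt(a^3/mu) = 5647.8662 s
lifetime = N*P = 17751.8781 * 5647.8662 = 1.0026023e+08 s = 1160.4193 days
years = 1160.4193 / 365.25 = 3.1771 years

3.1771 years


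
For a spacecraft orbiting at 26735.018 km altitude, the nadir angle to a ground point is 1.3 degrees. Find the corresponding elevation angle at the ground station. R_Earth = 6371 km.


r = R_E + alt = 33106.0180 km
Law of sines in the satellite / Earth-center / ground-point triangle:
  sin(nadir)/R_E = sin(90 + el)/r  =>  cos(el) = (r/R_E)*sin(nadir)
cos(el) = (33106.0180 / 6371.0000) * sin(1.3 deg) = 0.1178916
el = arccos(0.1178916) = 83.2296 deg
(Earth-central angle = 90 - nadir - el = 5.4704 deg)

83.2296 degrees


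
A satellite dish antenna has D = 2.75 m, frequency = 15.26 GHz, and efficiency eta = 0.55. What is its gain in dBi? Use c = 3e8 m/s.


lambda = c/f = 3e8 / 1.526e+10 = 0.01965924 m
G = eta*(pi*D/lambda)^2 = 0.55*(pi*2.75/0.01965924)^2
G = 106217.0854 (linear)
G = 10*log10(106217.0854) = 50.2619 dBi

50.2619 dBi


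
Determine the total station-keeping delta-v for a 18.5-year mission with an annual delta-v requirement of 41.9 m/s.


dV = rate * years = 41.9 * 18.5
dV = 775.1500 m/s

775.1500 m/s


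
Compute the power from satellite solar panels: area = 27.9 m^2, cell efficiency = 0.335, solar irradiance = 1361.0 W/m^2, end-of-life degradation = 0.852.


P = area * eta * S * degradation
P = 27.9 * 0.335 * 1361.0 * 0.852
P = 10837.9397 W

10837.9397 W


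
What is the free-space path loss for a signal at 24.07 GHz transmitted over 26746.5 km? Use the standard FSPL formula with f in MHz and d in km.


f = 24.07 GHz = 24070.0000 MHz
d = 26746.5 km
FSPL = 32.44 + 20*log10(24070.0000) + 20*log10(26746.5)
FSPL = 32.44 + 87.6295 + 88.5453
FSPL = 208.6149 dB

208.6149 dB


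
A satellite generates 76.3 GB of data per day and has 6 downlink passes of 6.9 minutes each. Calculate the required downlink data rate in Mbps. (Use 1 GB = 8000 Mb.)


total contact time = 6 * 6.9 * 60 = 2484.0000 s
data = 76.3 GB = 610400.0000 Mb
rate = 610400.0000 / 2484.0000 = 245.7327 Mbps

245.7327 Mbps


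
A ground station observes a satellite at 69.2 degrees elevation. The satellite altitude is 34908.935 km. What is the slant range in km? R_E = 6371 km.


h = 34908.935 km, el = 69.2 deg
d = -R_E*sin(el) + sqrt((R_E*sin(el))^2 + 2*R_E*h + h^2)
d = -6371.0000*sin(1.2078) + sqrt((6371.0000*0.9348257)^2 + 2*6371.0000*34908.935 + 34908.935^2)
d = 35262.1179 km

35262.1179 km


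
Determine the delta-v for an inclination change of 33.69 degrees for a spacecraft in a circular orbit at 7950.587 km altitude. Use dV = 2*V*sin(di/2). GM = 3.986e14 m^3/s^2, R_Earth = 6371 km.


r = 14321.5870 km = 1.4321587e+07 m
V = sqrt(mu/r) = 5275.6148 m/s
di = 33.69 deg = 0.5880014 rad
dV = 2*V*sin(di/2) = 2*5275.6148*sin(0.2940007)
dV = 3057.5731 m/s = 3.0576 km/s

3.0576 km/s


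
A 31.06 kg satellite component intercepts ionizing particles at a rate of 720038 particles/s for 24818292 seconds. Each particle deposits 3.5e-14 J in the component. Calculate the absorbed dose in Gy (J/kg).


Total energy deposited = rate * time * E_per
  = 720038 * 24818292 * 3.5e-14 = 0.625454 J
Dose = E_total / mass = 0.625454 / 31.06
Dose = 0.02013696 Gy

0.0201 Gy


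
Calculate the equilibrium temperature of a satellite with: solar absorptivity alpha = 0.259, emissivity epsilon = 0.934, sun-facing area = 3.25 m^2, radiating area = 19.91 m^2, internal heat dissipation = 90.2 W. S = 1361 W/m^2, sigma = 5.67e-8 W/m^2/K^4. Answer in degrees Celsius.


Numerator = alpha*S*A_sun + Q_int = 0.259*1361*3.25 + 90.2 = 1235.8218 W
Denominator = eps*sigma*A_rad = 0.934*5.67e-8*19.91 = 1.0543898e-06 W/K^4
T^4 = 1.1720729e+09 K^4
T = 185.0285 K = -88.1215 C

-88.1215 degrees Celsius


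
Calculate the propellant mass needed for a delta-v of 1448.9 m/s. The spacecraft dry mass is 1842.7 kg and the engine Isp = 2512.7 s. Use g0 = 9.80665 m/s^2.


ve = Isp * g0 = 2512.7 * 9.80665 = 24641.169455 m/s
mass ratio = exp(dv/ve) = exp(1448.9/24641.169455) = 1.06056307
m_prop = m_dry * (mr - 1) = 1842.7 * (1.06056307 - 1)
m_prop = 111.5996 kg

111.5996 kg


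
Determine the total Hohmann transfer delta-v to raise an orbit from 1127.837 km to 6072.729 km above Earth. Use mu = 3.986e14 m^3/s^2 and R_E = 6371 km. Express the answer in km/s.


r1 = 7498.8370 km = 7.498837e+06 m
r2 = 12443.7290 km = 1.2443729e+07 m
dv1 = sqrt(mu/r1)*(sqrt(2*r2/(r1+r2)) - 1) = 853.8902 m/s
dv2 = sqrt(mu/r2)*(1 - sqrt(2*r1/(r1+r2))) = 751.5836 m/s
total dv = |dv1| + |dv2| = 853.8902 + 751.5836 = 1605.4738 m/s = 1.6055 km/s

1.6055 km/s


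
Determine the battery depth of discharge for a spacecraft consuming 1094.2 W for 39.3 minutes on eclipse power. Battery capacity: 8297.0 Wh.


E_used = P * t / 60 = 1094.2 * 39.3 / 60 = 716.7010 Wh
DOD = E_used / E_total * 100 = 716.7010 / 8297.0 * 100
DOD = 8.6381 %

8.6381 %


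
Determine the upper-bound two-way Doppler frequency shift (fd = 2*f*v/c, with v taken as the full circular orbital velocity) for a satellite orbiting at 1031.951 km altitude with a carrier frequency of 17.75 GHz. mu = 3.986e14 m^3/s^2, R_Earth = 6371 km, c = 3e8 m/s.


r = 7.402951e+06 m
v = sqrt(mu/r) = 7337.8057 m/s (worst-case radial velocity)
f = 17.75 GHz = 1.775e+10 Hz
fd = 2*f*v/c = 2*1.775e+10*7337.8057/3.0e+08
fd = 868307.0119 Hz

868307.0119 Hz


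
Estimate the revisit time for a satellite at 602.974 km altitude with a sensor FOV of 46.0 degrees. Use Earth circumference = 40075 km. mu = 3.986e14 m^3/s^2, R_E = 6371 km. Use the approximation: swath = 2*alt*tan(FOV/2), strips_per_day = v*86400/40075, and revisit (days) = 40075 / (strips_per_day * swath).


swath = 2*602.974*tan(0.4014257) = 511.8946 km
v = sqrt(mu/r) = 7560.1165 m/s = 7.5601 km/s
strips/day = v*86400/40075 = 7.5601*86400/40075 = 16.2993
coverage/day = strips * swath = 16.2993 * 511.8946 = 8343.5180 km
revisit = 40075 / 8343.5180 = 4.8031 days

4.8031 days


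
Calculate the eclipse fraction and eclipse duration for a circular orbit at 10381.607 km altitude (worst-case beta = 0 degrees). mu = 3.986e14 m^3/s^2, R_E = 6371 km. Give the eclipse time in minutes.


r = 16752.6070 km
T = 359.6529 min
Eclipse fraction = arcsin(R_E/r)/pi = arcsin(6371.0000/16752.6070)/pi
= arcsin(0.380299)/pi = 0.1241789
Eclipse duration = 0.1241789 * 359.6529 = 44.6613 min

44.6613 minutes


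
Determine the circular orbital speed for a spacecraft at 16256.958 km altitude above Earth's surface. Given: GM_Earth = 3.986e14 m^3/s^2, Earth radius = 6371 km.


r = R_E + alt = 6371.0 + 16256.958 = 22627.9580 km = 2.2627958e+07 m
v = sqrt(mu/r) = sqrt(3.986e14 / 2.2627958e+07) = 4197.0676 m/s = 4.1971 km/s

4.1971 km/s


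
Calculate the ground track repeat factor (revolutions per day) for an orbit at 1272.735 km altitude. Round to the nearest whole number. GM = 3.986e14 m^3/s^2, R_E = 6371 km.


r = 7.643735e+06 m
T = 2*pi*sqrt(r^3/mu) = 6650.7352 s = 110.8456 min
revs/day = 1440 / 110.8456 = 12.9910
Rounded: 13 revolutions per day

13 revolutions per day


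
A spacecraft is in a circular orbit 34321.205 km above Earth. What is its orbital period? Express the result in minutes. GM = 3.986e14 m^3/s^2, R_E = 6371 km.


r = 40692.2050 km = 4.0692205e+07 m
T = 2*pi*sqrt(r^3/mu) = 2*pi*sqrt(6.7380413e+22 / 3.986e14)
T = 81691.7231 s = 1361.5287 min

1361.5287 minutes


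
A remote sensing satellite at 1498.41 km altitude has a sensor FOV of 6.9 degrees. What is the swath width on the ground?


FOV = 6.9 deg = 0.1204277 rad
swath = 2 * alt * tan(FOV/2) = 2 * 1498.41 * tan(0.06021386)
swath = 2 * 1498.41 * 0.06028674
swath = 180.6685 km

180.6685 km


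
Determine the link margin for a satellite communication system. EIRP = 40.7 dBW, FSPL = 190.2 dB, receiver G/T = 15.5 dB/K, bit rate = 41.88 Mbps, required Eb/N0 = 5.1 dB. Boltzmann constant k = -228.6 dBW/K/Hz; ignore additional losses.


C/N0 = EIRP - FSPL + G/T - k = 40.7 - 190.2 + 15.5 - (-228.6)
C/N0 = 94.6000 dB-Hz
R_b = 41.88 Mbps = 4.188e+07 bps -> 10*log10(R_b) = 76.2201 dB-Hz
Eb/N0 = C/N0 - 10*log10(R_b) = 94.6000 - 76.2201 = 18.3799 dB
Margin = Eb/N0 - Eb/N0_req = 18.3799 - 5.1 = 13.2799 dB (link closes)

13.2799 dB


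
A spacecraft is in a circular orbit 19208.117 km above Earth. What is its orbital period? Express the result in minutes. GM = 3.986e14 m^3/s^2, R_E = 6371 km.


r = 25579.1170 km = 2.5579117e+07 m
T = 2*pi*sqrt(r^3/mu) = 2*pi*sqrt(1.6736192e+22 / 3.986e14)
T = 40713.6036 s = 678.5601 min

678.5601 minutes


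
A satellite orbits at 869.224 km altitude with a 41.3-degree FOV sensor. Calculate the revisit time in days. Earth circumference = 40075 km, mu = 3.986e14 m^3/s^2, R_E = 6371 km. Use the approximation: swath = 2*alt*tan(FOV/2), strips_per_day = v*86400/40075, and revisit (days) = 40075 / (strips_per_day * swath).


swath = 2*869.224*tan(0.3604105) = 655.1716 km
v = sqrt(mu/r) = 7419.8076 m/s = 7.4198 km/s
strips/day = v*86400/40075 = 7.4198*86400/40075 = 15.9968
coverage/day = strips * swath = 15.9968 * 655.1716 = 10480.6433 km
revisit = 40075 / 10480.6433 = 3.8237 days

3.8237 days


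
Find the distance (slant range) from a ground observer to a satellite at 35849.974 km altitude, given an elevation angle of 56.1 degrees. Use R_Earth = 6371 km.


h = 35849.974 km, el = 56.1 deg
d = -R_E*sin(el) + sqrt((R_E*sin(el))^2 + 2*R_E*h + h^2)
d = -6371.0000*sin(0.9791297) + sqrt((6371.0000*0.8300123)^2 + 2*6371.0000*35849.974 + 35849.974^2)
d = 36783.1699 km

36783.1699 km


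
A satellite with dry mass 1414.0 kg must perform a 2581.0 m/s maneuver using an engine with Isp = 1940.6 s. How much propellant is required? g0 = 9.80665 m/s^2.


ve = Isp * g0 = 1940.6 * 9.80665 = 19030.784990 m/s
mass ratio = exp(dv/ve) = exp(2581.0/19030.784990) = 1.14524932
m_prop = m_dry * (mr - 1) = 1414.0 * (1.14524932 - 1)
m_prop = 205.3825 kg

205.3825 kg


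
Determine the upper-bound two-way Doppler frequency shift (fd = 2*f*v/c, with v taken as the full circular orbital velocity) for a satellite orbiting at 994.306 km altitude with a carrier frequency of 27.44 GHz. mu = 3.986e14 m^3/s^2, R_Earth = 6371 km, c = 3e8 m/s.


r = 7.365306e+06 m
v = sqrt(mu/r) = 7356.5341 m/s (worst-case radial velocity)
f = 27.44 GHz = 2.744e+10 Hz
fd = 2*f*v/c = 2*2.744e+10*7356.5341/3.0e+08
fd = 1.3457553e+06 Hz

1.3458e+06 Hz


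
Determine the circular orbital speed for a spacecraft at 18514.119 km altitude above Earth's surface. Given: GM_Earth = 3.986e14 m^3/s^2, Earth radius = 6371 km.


r = R_E + alt = 6371.0 + 18514.119 = 24885.1190 km = 2.4885119e+07 m
v = sqrt(mu/r) = sqrt(3.986e14 / 2.4885119e+07) = 4002.2000 m/s = 4.0022 km/s

4.0022 km/s


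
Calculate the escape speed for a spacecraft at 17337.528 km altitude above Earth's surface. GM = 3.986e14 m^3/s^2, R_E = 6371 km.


r = 6371.0 + 17337.528 = 23708.5280 km = 2.3708528e+07 m
v_esc = sqrt(2*mu/r) = sqrt(2*3.986e14 / 2.3708528e+07)
v_esc = 5798.7095 m/s = 5.7987 km/s

5.7987 km/s


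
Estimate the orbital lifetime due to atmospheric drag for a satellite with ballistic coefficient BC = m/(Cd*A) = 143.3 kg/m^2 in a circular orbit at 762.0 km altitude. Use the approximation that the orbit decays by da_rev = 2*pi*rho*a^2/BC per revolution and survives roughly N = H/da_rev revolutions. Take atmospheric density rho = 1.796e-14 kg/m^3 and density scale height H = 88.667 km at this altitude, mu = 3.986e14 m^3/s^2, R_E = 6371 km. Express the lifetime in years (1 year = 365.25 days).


a = R_E + alt = 7133.0000 km = 7.133e+06 m
da_rev = 2*pi*rho*a^2/BC = 2*pi*1.796e-14*(7.133e+06)^2/143.3 = 0.0400667816 m per revolution
N = H/da_rev = 88667.0000 m / 0.0400667816 m = 2.2129803e+06 revolutions
P = 2*pi*sqrt(a^3/mu) = 5995.4192 s
lifetime = N*P = 2.2129803e+06 * 5995.4192 = 1.3267745e+10 s = 153561.8625 days
years = 153561.8625 / 365.25 = 420.4295 years

420.4295 years
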